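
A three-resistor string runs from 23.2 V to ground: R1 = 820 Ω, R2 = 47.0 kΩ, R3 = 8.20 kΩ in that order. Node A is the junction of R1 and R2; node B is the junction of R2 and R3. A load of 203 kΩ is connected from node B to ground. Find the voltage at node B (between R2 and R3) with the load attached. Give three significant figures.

At node B, R3 is in parallel with the load: R3‖R_L = 7882 Ω.
Below node A the resistance is R2 + (R3‖R_L) = 54880 Ω, so V_A = 23.2 × 54880/55700 = 22.86 V.
Then V_B = V_A × (R3‖R_L)/(R2 + R3‖R_L) = 22.86 × 7882/54880 = 3.28 V.

V ≈ 3.28 V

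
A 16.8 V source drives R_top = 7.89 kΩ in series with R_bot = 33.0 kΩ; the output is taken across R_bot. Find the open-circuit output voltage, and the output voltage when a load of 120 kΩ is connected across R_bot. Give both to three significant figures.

Open-circuit: V = 16.8 × 33.0/(7.89 + 33.0) = 13.6 V.
With the load, R_bot becomes R_bot‖R_L = 25.88 kΩ, so V = 16.8 × 25.88/33.77 = 12.9 V.

Unloaded: 13.6 V; loaded: 12.9 V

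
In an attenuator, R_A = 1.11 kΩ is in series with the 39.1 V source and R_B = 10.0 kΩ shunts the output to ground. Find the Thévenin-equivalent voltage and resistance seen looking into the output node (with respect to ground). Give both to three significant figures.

V_th = 35.2 V, R_th = 999 Ω

V_th is the open-circuit tap voltage: 39.1 × 10.0/(1.11 + 10.0) = 35.2 V.
With the supply zeroed, R_A and R_B appear in parallel from the tap: R_th = R_A‖R_B = (1.11 × 10.0)/11.11 = 999 Ω.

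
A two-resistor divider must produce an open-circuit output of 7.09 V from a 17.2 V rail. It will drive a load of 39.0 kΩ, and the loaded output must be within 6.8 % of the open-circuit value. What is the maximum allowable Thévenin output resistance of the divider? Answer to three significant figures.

R_th ≤ 2.85 kΩ

Loading drop = R_th/(R_th + R_L) ≤ 0.0680, so R_th ≤ R_L · ε/(1−ε) = 39.0 kΩ × 0.0680/0.9320 = 2.85 kΩ.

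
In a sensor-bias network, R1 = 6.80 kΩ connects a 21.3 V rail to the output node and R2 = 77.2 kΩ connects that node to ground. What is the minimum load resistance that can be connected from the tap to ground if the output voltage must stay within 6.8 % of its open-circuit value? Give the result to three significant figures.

Output resistance R_th = R1‖R2 = (6.80 × 77.2)/84.00 = 6.250 kΩ.
The fractional drop is R_th/(R_th + R_L); requiring this ≤ 0.0680 gives R_L ≥ R_th(1/0.0680 − 1) = 6.250 × 13.71 = 85.7 kΩ.

R_L(min) ≈ 85.7 kΩ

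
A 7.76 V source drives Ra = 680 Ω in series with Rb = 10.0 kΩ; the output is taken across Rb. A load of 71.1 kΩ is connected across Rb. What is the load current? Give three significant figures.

Rb‖R_L = 8767 Ω; V_out = 7.76 × 8767/9447 = 7.201 V.
I_L = V_out / R_L = 7.201 / 71.1 kΩ = 0.101 mA.

I_L ≈ 0.101 mA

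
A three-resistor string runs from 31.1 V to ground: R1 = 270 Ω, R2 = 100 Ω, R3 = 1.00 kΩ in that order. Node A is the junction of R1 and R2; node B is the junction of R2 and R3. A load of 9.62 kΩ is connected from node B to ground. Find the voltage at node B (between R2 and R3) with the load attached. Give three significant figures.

At node B, R3 is in parallel with the load: R3‖R_L = 905.8 Ω.
Below node A the resistance is R2 + (R3‖R_L) = 1006 Ω, so V_A = 31.1 × 1006/1276 = 24.52 V.
Then V_B = V_A × (R3‖R_L)/(R2 + R3‖R_L) = 24.52 × 905.8/1006 = 22.1 V.

V ≈ 22.1 V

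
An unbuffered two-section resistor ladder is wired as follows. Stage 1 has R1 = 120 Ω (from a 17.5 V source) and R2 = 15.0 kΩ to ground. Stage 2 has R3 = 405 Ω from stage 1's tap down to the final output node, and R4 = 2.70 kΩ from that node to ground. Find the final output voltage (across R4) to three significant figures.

V_out ≈ 14.5 V

Stage 2 presents R3+R4 = 3105 Ω as a load on stage 1's tap.
Stage 1's lower leg becomes R2‖(R3+R4) = 2572 Ω, so V_mid = 17.5 × 2572/2692 = 16.72 V.
Stage 2 is itself unloaded: V_out = V_mid × R4/(R3+R4) = 16.72 × 2700/3105 = 14.5 V.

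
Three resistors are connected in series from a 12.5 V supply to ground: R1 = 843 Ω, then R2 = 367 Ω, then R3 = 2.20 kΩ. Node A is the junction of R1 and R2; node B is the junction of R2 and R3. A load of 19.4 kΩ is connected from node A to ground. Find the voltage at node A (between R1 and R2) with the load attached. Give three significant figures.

V ≈ 9.11 V

Below node A the series string R2+R3 = 2567 Ω sits in parallel with the 19400 Ω load: 2267 Ω.
V_A = 12.5 × 2267/(843 + 2267) = 9.11 V.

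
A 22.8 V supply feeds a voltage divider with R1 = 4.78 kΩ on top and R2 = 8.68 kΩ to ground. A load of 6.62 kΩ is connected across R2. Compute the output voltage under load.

The load sits in parallel with R2: R2‖R_L = (8.68 × 6.62) / (8.68 + 6.62) = 3.756 kΩ.
V_out = 22.8 × 3.756 / (4.78 + 3.756) = 22.8 × 3.756/8.536 = 10.0 V.

V_out ≈ 10.0 V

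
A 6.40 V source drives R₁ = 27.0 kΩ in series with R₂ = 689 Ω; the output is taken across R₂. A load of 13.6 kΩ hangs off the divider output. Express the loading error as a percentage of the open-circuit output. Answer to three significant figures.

The divider's output (Thévenin) resistance is R₁‖R₂ = 671.9 Ω.
Fractional drop under load = R_th/(R_th + R_L) = 671.9 / (671.9 + 13600) = 0.04708.
So the output falls by 4.71 %.

4.71 %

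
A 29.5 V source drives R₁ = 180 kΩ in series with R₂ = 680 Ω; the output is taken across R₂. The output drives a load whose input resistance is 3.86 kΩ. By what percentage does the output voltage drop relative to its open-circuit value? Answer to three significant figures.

14.9 %

The divider's output (Thévenin) resistance is R₁‖R₂ = 677.4 Ω.
Fractional drop under load = R_th/(R_th + R_L) = 677.4 / (677.4 + 3860) = 0.1493.
So the output falls by 14.9 %.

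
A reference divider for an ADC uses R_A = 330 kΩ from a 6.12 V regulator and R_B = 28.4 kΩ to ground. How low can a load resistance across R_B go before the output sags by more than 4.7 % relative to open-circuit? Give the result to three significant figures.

Output resistance R_th = R_A‖R_B = (330 × 28.4)/358.4 = 26.15 kΩ.
The fractional drop is R_th/(R_th + R_L); requiring this ≤ 0.0470 gives R_L ≥ R_th(1/0.0470 − 1) = 26.15 × 20.28 = 530 kΩ.

R_L(min) ≈ 530 kΩ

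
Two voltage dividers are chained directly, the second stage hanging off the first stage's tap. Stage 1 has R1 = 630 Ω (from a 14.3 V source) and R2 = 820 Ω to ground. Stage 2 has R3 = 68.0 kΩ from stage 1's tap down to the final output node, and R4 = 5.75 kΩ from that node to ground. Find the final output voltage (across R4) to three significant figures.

V_out ≈ 0.627 V

Stage 2 presents R3+R4 = 73750 Ω as a load on stage 1's tap.
Stage 1's lower leg becomes R2‖(R3+R4) = 811.0 Ω, so V_mid = 14.3 × 811.0/1441 = 8.048 V.
Stage 2 is itself unloaded: V_out = V_mid × R4/(R3+R4) = 8.048 × 5750/73750 = 0.627 V.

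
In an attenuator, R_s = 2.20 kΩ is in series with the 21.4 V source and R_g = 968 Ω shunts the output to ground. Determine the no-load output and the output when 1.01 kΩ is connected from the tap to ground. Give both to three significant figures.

Unloaded: 6.54 V; loaded: 3.93 V

Open-circuit: V = 21.4 × 968/(2200 + 968) = 6.54 V.
With the load, R_g becomes R_g‖R_L = 494.3 Ω, so V = 21.4 × 494.3/2694 = 3.93 V.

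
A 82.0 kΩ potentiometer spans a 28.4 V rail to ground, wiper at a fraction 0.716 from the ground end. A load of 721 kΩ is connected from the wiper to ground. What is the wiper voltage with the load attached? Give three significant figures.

The wiper splits the pot into (1−α)R = 23.29 kΩ above and αR = 58.71 kΩ below.
Lower section ‖ load = 54.29 kΩ.
V_wiper = 28.4 × 54.29/(23.29 + 54.29) = 19.9 V.

V ≈ 19.9 V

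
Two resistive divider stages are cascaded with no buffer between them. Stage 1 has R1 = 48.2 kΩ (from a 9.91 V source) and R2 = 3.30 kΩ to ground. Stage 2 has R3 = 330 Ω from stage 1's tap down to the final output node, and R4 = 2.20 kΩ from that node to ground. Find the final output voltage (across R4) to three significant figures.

Stage 2 presents R3+R4 = 2530 Ω as a load on stage 1's tap.
Stage 1's lower leg becomes R2‖(R3+R4) = 1432 Ω, so V_mid = 9.91 × 1432/49630 = 0.2859 V.
Stage 2 is itself unloaded: V_out = V_mid × R4/(R3+R4) = 0.2859 × 2200/2530 = 0.249 V.

V_out ≈ 0.249 V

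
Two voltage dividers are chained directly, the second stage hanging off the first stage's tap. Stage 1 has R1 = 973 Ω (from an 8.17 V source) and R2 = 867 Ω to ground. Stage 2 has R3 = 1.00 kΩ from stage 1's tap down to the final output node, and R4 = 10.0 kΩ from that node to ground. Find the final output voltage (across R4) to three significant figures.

V_out ≈ 3.36 V

Stage 2 presents R3+R4 = 11000 Ω as a load on stage 1's tap.
Stage 1's lower leg becomes R2‖(R3+R4) = 803.7 Ω, so V_mid = 8.17 × 803.7/1777 = 3.696 V.
Stage 2 is itself unloaded: V_out = V_mid × R4/(R3+R4) = 3.696 × 10000/11000 = 3.36 V.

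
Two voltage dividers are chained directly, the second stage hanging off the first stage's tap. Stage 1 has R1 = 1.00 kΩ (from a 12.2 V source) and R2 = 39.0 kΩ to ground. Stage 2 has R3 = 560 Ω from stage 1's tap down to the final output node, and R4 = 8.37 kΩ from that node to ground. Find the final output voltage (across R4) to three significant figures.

V_out ≈ 10.1 V

Stage 2 presents R3+R4 = 8930 Ω as a load on stage 1's tap.
Stage 1's lower leg becomes R2‖(R3+R4) = 7266 Ω, so V_mid = 12.2 × 7266/8266 = 10.72 V.
Stage 2 is itself unloaded: V_out = V_mid × R4/(R3+R4) = 10.72 × 8370/8930 = 10.1 V.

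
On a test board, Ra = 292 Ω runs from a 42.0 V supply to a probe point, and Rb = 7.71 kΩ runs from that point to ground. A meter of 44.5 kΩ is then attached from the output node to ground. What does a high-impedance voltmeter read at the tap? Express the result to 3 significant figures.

The load sits in parallel with Rb: Rb‖R_L = (7710 × 44500) / (7710 + 44500) = 6571 Ω.
V_out = 42.0 × 6571 / (292 + 6571) = 42.0 × 6571/6863 = 40.2 V.

V_out ≈ 40.2 V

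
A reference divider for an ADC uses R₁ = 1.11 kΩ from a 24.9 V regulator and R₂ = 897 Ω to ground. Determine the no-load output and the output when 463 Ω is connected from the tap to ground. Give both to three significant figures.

Unloaded: 11.1 V; loaded: 5.37 V

Open-circuit: V = 24.9 × 897/(1110 + 897) = 11.1 V.
With the load, R₂ becomes R₂‖R_L = 305.4 Ω, so V = 24.9 × 305.4/1415 = 5.37 V.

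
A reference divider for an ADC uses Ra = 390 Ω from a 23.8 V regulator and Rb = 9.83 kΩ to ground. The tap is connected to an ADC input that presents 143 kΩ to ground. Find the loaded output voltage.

V_out ≈ 22.8 V

The load sits in parallel with Rb: Rb‖R_L = (9830 × 143000) / (9830 + 143000) = 9198 Ω.
V_out = 23.8 × 9198 / (390 + 9198) = 23.8 × 9198/9588 = 22.8 V.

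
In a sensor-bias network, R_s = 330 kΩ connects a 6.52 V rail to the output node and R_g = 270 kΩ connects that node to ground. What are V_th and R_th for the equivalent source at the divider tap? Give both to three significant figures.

V_th = 2.93 V, R_th = 148 kΩ

V_th is the open-circuit tap voltage: 6.52 × 270/(330 + 270) = 2.93 V.
With the supply zeroed, R_s and R_g appear in parallel from the tap: R_th = R_s‖R_g = (330 × 270)/600.0 = 148 kΩ.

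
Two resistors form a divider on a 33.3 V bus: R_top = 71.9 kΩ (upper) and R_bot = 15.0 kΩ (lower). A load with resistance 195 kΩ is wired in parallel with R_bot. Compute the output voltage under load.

The load sits in parallel with R_bot: R_bot‖R_L = (15.0 × 195) / (15.0 + 195) = 13.93 kΩ.
V_out = 33.3 × 13.93 / (71.9 + 13.93) = 33.3 × 13.93/85.83 = 5.40 V.

V_out ≈ 5.40 V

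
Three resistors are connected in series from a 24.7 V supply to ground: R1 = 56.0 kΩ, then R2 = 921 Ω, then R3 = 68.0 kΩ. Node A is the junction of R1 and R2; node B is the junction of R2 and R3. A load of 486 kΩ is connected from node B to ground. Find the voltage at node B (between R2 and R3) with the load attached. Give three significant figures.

V ≈ 12.6 V

At node B, R3 is in parallel with the load: R3‖R_L = 59650 Ω.
Below node A the resistance is R2 + (R3‖R_L) = 60570 Ω, so V_A = 24.7 × 60570/116600 = 12.83 V.
Then V_B = V_A × (R3‖R_L)/(R2 + R3‖R_L) = 12.83 × 59650/60570 = 12.6 V.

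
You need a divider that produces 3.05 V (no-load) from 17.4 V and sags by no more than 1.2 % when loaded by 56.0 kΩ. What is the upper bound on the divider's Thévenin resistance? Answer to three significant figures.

Loading drop = R_th/(R_th + R_L) ≤ 0.0120, so R_th ≤ R_L · ε/(1−ε) = 56.0 kΩ × 0.0120/0.9880 = 680 Ω.
(Any R1, R2 with R2/(R1+R2) = 0.175 and R1‖R2 ≤ 680 Ω will meet the spec.)

R_th ≤ 680 Ω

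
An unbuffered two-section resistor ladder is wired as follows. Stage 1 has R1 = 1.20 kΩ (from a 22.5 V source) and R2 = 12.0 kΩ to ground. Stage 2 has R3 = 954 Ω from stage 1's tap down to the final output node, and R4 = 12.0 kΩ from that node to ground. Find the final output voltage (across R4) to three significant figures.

V_out ≈ 17.5 V

Stage 2 presents R3+R4 = 12950 Ω as a load on stage 1's tap.
Stage 1's lower leg becomes R2‖(R3+R4) = 6229 Ω, so V_mid = 22.5 × 6229/7429 = 18.87 V.
Stage 2 is itself unloaded: V_out = V_mid × R4/(R3+R4) = 18.87 × 12000/12950 = 17.5 V.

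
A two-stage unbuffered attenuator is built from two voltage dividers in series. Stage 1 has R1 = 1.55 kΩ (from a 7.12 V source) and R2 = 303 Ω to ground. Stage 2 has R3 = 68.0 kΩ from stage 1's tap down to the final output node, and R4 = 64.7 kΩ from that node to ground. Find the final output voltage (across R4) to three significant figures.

V_out ≈ 0.567 V

Stage 2 presents R3+R4 = 132700 Ω as a load on stage 1's tap.
Stage 1's lower leg becomes R2‖(R3+R4) = 302.3 Ω, so V_mid = 7.12 × 302.3/1852 = 1.162 V.
Stage 2 is itself unloaded: V_out = V_mid × R4/(R3+R4) = 1.162 × 64700/132700 = 0.567 V.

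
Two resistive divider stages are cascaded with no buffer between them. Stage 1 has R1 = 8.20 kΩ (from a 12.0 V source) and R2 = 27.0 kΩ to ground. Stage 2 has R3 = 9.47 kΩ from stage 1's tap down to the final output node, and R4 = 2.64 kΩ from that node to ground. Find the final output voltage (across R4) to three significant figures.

Stage 2 presents R3+R4 = 12.11 kΩ as a load on stage 1's tap.
Stage 1's lower leg becomes R2‖(R3+R4) = 8.360 kΩ, so V_mid = 12.0 × 8.360/16.56 = 6.058 V.
Stage 2 is itself unloaded: V_out = V_mid × R4/(R3+R4) = 6.058 × 2.64/12.11 = 1.32 V.

V_out ≈ 1.32 V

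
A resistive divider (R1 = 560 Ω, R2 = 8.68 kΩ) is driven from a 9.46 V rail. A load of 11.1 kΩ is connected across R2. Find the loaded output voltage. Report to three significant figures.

V_out ≈ 8.48 V

The load sits in parallel with R2: R2‖R_L = (8680 × 11100) / (8680 + 11100) = 4871 Ω.
V_out = 9.46 × 4871 / (560 + 4871) = 9.46 × 4871/5431 = 8.48 V.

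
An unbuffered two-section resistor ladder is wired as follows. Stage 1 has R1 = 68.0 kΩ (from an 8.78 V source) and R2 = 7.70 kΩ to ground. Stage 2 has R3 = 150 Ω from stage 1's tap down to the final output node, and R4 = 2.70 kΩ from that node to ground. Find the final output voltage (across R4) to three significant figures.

Stage 2 presents R3+R4 = 2850 Ω as a load on stage 1's tap.
Stage 1's lower leg becomes R2‖(R3+R4) = 2080 Ω, so V_mid = 8.78 × 2080/70080 = 0.2606 V.
Stage 2 is itself unloaded: V_out = V_mid × R4/(R3+R4) = 0.2606 × 2700/2850 = 0.247 V.

V_out ≈ 0.247 V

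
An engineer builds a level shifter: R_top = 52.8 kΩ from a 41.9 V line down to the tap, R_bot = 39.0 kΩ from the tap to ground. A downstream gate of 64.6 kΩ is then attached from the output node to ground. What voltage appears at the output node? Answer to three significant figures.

The load sits in parallel with R_bot: R_bot‖R_L = (39.0 × 64.6) / (39.0 + 64.6) = 24.32 kΩ.
V_out = 41.9 × 24.32 / (52.8 + 24.32) = 41.9 × 24.32/77.12 = 13.2 V.
(Unloaded it would have been 17.8 V.)

V_out ≈ 13.2 V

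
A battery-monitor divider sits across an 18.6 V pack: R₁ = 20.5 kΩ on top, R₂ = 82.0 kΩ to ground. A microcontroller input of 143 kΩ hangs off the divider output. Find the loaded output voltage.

V_out ≈ 13.3 V

The load sits in parallel with R₂: R₂‖R_L = (82.0 × 143) / (82.0 + 143) = 52.12 kΩ.
V_out = 18.6 × 52.12 / (20.5 + 52.12) = 18.6 × 52.12/72.62 = 13.3 V.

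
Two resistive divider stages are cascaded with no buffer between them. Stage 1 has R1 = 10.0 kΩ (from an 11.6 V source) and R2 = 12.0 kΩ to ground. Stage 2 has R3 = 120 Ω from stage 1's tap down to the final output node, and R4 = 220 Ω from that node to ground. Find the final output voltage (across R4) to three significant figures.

V_out ≈ 0.240 V

Stage 2 presents R3+R4 = 340.0 Ω as a load on stage 1's tap.
Stage 1's lower leg becomes R2‖(R3+R4) = 330.6 Ω, so V_mid = 11.6 × 330.6/10330 = 0.3713 V.
Stage 2 is itself unloaded: V_out = V_mid × R4/(R3+R4) = 0.3713 × 220/340.0 = 0.240 V.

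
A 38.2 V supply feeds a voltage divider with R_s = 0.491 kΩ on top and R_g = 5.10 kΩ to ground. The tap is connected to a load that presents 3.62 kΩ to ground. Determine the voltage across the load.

The load sits in parallel with R_g: R_g‖R_L = (5100 × 3620) / (5100 + 3620) = 2117 Ω.
V_out = 38.2 × 2117 / (491 + 2117) = 38.2 × 2117/2608 = 31.0 V.

V_out ≈ 31.0 V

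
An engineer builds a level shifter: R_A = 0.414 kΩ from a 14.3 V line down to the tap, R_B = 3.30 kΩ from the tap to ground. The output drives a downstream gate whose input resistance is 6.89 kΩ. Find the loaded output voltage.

V_out ≈ 12.1 V

The load sits in parallel with R_B: R_B‖R_L = (3300 × 6890) / (3300 + 6890) = 2231 Ω.
V_out = 14.3 × 2231 / (414 + 2231) = 14.3 × 2231/2645 = 12.1 V.
(Unloaded it would have been 12.7 V.)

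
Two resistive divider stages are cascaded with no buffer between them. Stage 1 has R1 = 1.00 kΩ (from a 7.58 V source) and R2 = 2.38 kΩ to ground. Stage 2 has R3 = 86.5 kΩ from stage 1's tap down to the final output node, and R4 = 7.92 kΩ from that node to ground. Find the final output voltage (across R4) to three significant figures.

Stage 2 presents R3+R4 = 94.42 kΩ as a load on stage 1's tap.
Stage 1's lower leg becomes R2‖(R3+R4) = 2.321 kΩ, so V_mid = 7.58 × 2.321/3.321 = 5.298 V.
Stage 2 is itself unloaded: V_out = V_mid × R4/(R3+R4) = 5.298 × 7.92/94.42 = 0.444 V.

V_out ≈ 0.444 V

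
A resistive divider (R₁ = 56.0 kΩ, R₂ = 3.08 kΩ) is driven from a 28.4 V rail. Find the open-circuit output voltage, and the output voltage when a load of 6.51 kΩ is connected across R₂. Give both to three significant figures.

Open-circuit: V = 28.4 × 3.08/(56.0 + 3.08) = 1.48 V.
With the load, R₂ becomes R₂‖R_L = 2.091 kΩ, so V = 28.4 × 2.091/58.09 = 1.02 V.

Unloaded: 1.48 V; loaded: 1.02 V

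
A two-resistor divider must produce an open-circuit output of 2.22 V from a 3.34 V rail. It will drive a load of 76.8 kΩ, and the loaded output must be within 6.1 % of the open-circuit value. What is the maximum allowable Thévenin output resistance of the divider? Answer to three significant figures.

Loading drop = R_th/(R_th + R_L) ≤ 0.0610, so R_th ≤ R_L · ε/(1−ε) = 76.8 kΩ × 0.0610/0.9390 = 4.99 kΩ.
(Any R1, R2 with R2/(R1+R2) = 0.665 and R1‖R2 ≤ 4.99 kΩ will meet the spec.)

R_th ≤ 4.99 kΩ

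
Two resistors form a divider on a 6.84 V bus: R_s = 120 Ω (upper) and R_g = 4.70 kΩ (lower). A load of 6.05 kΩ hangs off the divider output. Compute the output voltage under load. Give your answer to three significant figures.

V_out ≈ 6.54 V

The load sits in parallel with R_g: R_g‖R_L = (4700 × 6050) / (4700 + 6050) = 2645 Ω.
V_out = 6.84 × 2645 / (120 + 2645) = 6.84 × 2645/2765 = 6.54 V.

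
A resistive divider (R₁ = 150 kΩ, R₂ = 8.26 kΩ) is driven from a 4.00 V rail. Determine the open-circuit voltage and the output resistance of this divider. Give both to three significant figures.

V_th is the open-circuit tap voltage: 4.00 × 8.26/(150 + 8.26) = 0.209 V.
With the supply zeroed, R₁ and R₂ appear in parallel from the tap: R_th = R₁‖R₂ = (150 × 8.26)/158.3 = 7.83 kΩ.

V_th = 0.209 V, R_th = 7.83 kΩ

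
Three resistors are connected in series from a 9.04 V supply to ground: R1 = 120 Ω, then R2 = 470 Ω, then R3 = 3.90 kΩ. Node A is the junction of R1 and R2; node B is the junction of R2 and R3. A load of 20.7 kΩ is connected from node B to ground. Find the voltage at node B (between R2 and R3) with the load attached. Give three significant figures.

V ≈ 7.66 V

At node B, R3 is in parallel with the load: R3‖R_L = 3282 Ω.
Below node A the resistance is R2 + (R3‖R_L) = 3752 Ω, so V_A = 9.04 × 3752/3872 = 8.760 V.
Then V_B = V_A × (R3‖R_L)/(R2 + R3‖R_L) = 8.760 × 3282/3752 = 7.66 V.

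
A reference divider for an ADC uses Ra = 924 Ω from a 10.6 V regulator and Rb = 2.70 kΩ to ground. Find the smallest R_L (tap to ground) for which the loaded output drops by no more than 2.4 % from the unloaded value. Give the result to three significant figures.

Output resistance R_th = Ra‖Rb = (924 × 2700)/3624 = 688.4 Ω.
The fractional drop is R_th/(R_th + R_L); requiring this ≤ 0.0240 gives R_L ≥ R_th(1/0.0240 − 1) = 688.4 × 40.67 = 28.0 kΩ.

R_L(min) ≈ 28.0 kΩ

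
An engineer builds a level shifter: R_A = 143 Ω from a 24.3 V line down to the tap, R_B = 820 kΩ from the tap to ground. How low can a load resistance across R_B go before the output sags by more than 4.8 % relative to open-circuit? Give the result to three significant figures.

R_L(min) ≈ 2.84 kΩ

Output resistance R_th = R_A‖R_B = (143 × 820000)/820100 = 143.0 Ω.
The fractional drop is R_th/(R_th + R_L); requiring this ≤ 0.0480 gives R_L ≥ R_th(1/0.0480 − 1) = 143.0 × 19.83 = 2.84 kΩ.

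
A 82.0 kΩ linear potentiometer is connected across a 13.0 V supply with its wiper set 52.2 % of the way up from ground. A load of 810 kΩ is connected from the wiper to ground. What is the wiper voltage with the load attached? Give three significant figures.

V ≈ 6.62 V

The wiper splits the pot into (1−α)R = 39.20 kΩ above and αR = 42.80 kΩ below.
Lower section ‖ load = 40.66 kΩ.
V_wiper = 13.0 × 40.66/(39.20 + 40.66) = 6.62 V.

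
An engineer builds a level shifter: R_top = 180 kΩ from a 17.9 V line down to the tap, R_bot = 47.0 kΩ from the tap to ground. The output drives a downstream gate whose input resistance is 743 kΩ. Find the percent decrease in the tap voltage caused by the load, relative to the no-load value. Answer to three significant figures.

4.78 %

The divider's output (Thévenin) resistance is R_top‖R_bot = 37.27 kΩ.
Fractional drop under load = R_th/(R_th + R_L) = 37.27 / (37.27 + 743) = 0.04776.
So the output falls by 4.78 %.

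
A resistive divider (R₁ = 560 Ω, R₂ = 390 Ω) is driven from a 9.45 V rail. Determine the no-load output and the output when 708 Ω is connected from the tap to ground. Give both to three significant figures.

Open-circuit: V = 9.45 × 390/(560 + 390) = 3.88 V.
With the load, R₂ becomes R₂‖R_L = 251.5 Ω, so V = 9.45 × 251.5/811.5 = 2.93 V.

Unloaded: 3.88 V; loaded: 2.93 V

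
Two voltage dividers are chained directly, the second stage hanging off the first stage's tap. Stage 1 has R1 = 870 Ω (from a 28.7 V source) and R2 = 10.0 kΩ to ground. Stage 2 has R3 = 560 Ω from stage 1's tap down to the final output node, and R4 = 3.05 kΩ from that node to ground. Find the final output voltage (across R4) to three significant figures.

V_out ≈ 18.3 V

Stage 2 presents R3+R4 = 3610 Ω as a load on stage 1's tap.
Stage 1's lower leg becomes R2‖(R3+R4) = 2652 Ω, so V_mid = 28.7 × 2652/3522 = 21.61 V.
Stage 2 is itself unloaded: V_out = V_mid × R4/(R3+R4) = 21.61 × 3050/3610 = 18.3 V.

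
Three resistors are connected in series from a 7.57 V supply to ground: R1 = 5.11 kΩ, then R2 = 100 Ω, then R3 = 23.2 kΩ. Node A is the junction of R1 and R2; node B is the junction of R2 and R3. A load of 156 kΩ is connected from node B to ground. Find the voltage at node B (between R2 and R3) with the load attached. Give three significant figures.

At node B, R3 is in parallel with the load: R3‖R_L = 20200 Ω.
Below node A the resistance is R2 + (R3‖R_L) = 20300 Ω, so V_A = 7.57 × 20300/25410 = 6.047 V.
Then V_B = V_A × (R3‖R_L)/(R2 + R3‖R_L) = 6.047 × 20200/20300 = 6.02 V.

V ≈ 6.02 V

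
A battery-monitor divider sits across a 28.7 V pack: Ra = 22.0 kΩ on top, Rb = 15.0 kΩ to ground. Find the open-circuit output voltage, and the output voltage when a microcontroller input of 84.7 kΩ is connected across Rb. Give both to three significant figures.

Open-circuit: V = 28.7 × 15.0/(22.0 + 15.0) = 11.6 V.
With the load, Rb becomes Rb‖R_L = 12.74 kΩ, so V = 28.7 × 12.74/34.74 = 10.5 V.

Unloaded: 11.6 V; loaded: 10.5 V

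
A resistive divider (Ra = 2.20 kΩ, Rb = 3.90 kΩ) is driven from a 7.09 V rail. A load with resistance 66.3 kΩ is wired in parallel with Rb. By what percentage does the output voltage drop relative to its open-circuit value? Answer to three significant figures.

2.08 %

The divider's output (Thévenin) resistance is Ra‖Rb = 1.407 kΩ.
Fractional drop under load = R_th/(R_th + R_L) = 1.407 / (1.407 + 66.3) = 0.02077.
So the output falls by 2.08 %.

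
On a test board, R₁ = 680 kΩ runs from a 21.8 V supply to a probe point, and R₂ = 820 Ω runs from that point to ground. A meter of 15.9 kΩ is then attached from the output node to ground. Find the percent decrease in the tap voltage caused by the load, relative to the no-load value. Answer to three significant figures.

4.90 %

The divider's output (Thévenin) resistance is R₁‖R₂ = 819.0 Ω.
Fractional drop under load = R_th/(R_th + R_L) = 819.0 / (819.0 + 15900) = 0.04899.
So the output falls by 4.90 %.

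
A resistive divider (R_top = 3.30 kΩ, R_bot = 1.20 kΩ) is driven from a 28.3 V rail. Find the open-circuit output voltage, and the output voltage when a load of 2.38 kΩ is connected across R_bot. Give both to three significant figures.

Unloaded: 7.55 V; loaded: 5.51 V

Open-circuit: V = 28.3 × 1.20/(3.30 + 1.20) = 7.55 V.
With the load, R_bot becomes R_bot‖R_L = 0.7978 kΩ, so V = 28.3 × 0.7978/4.098 = 5.51 V.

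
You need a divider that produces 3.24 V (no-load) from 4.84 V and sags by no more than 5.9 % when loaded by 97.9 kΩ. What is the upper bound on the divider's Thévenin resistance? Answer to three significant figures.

R_th ≤ 6.14 kΩ

Loading drop = R_th/(R_th + R_L) ≤ 0.0590, so R_th ≤ R_L · ε/(1−ε) = 97.9 kΩ × 0.0590/0.9410 = 6.14 kΩ.
(Any R1, R2 with R2/(R1+R2) = 0.669 and R1‖R2 ≤ 6.14 kΩ will meet the spec.)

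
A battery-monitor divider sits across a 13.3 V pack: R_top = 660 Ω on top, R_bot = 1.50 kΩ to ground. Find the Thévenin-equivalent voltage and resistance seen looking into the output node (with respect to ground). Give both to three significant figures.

V_th is the open-circuit tap voltage: 13.3 × 1500/(660 + 1500) = 9.24 V.
With the supply zeroed, R_top and R_bot appear in parallel from the tap: R_th = R_top‖R_bot = (660 × 1500)/2160 = 458 Ω.

V_th = 9.24 V, R_th = 458 Ω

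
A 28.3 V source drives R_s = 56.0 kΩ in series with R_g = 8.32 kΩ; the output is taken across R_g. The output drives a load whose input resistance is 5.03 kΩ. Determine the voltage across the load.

V_out ≈ 1.50 V

The load sits in parallel with R_g: R_g‖R_L = (8.32 × 5.03) / (8.32 + 5.03) = 3.135 kΩ.
V_out = 28.3 × 3.135 / (56.0 + 3.135) = 28.3 × 3.135/59.13 = 1.50 V.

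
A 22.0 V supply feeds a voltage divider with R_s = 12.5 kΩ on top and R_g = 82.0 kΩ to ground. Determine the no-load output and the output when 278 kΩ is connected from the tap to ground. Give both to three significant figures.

Open-circuit: V = 22.0 × 82.0/(12.5 + 82.0) = 19.1 V.
With the load, R_g becomes R_g‖R_L = 63.32 kΩ, so V = 22.0 × 63.32/75.82 = 18.4 V.

Unloaded: 19.1 V; loaded: 18.4 V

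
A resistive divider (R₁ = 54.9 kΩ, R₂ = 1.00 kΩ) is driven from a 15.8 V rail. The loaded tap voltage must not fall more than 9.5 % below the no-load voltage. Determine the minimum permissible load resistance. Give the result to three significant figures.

Output resistance R_th = R₁‖R₂ = (54900 × 1000)/55900 = 982.1 Ω.
The fractional drop is R_th/(R_th + R_L); requiring this ≤ 0.0950 gives R_L ≥ R_th(1/0.0950 − 1) = 982.1 × 9.526 = 9.36 kΩ.

R_L(min) ≈ 9.36 kΩ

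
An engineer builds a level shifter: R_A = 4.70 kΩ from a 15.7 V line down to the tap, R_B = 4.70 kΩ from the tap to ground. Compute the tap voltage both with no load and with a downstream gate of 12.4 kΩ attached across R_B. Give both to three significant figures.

Open-circuit: V = 15.7 × 4.70/(4.70 + 4.70) = 7.85 V.
With the load, R_B becomes R_B‖R_L = 3.408 kΩ, so V = 15.7 × 3.408/8.108 = 6.60 V.

Unloaded: 7.85 V; loaded: 6.60 V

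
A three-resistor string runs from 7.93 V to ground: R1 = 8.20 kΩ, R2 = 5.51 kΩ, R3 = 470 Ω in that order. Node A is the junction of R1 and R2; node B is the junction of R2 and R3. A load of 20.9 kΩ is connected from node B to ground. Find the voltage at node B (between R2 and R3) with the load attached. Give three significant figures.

At node B, R3 is in parallel with the load: R3‖R_L = 459.7 Ω.
Below node A the resistance is R2 + (R3‖R_L) = 5970 Ω, so V_A = 7.93 × 5970/14170 = 3.341 V.
Then V_B = V_A × (R3‖R_L)/(R2 + R3‖R_L) = 3.341 × 459.7/5970 = 0.257 V.

V ≈ 0.257 V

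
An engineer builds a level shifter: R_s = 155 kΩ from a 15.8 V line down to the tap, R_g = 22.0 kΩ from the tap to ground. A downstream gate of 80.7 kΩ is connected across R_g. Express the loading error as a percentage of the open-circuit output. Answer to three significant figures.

The divider's output (Thévenin) resistance is R_s‖R_g = 19.27 kΩ.
Fractional drop under load = R_th/(R_th + R_L) = 19.27 / (19.27 + 80.7) = 0.1927.
So the output falls by 19.3 %.

19.3 %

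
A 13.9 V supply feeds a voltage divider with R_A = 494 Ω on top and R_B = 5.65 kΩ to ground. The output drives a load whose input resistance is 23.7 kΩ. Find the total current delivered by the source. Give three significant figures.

I ≈ 2.75 mA

R_B‖R_L = 4562 Ω, so the source sees R_A + R_B‖R_L = 5056 Ω.
I = 13.9 V / 5056 Ω = 2.75 mA.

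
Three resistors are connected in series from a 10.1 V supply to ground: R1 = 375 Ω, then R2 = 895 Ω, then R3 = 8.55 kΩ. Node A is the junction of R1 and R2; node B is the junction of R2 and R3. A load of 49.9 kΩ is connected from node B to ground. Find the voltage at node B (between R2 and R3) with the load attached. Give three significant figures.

V ≈ 8.60 V

At node B, R3 is in parallel with the load: R3‖R_L = 7299 Ω.
Below node A the resistance is R2 + (R3‖R_L) = 8194 Ω, so V_A = 10.1 × 8194/8569 = 9.658 V.
Then V_B = V_A × (R3‖R_L)/(R2 + R3‖R_L) = 9.658 × 7299/8194 = 8.60 V.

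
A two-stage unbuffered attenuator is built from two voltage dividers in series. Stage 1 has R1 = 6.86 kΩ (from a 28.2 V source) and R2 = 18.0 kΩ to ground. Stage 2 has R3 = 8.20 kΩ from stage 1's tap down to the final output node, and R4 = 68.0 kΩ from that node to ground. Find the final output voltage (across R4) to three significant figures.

V_out ≈ 17.1 V

Stage 2 presents R3+R4 = 76.20 kΩ as a load on stage 1's tap.
Stage 1's lower leg becomes R2‖(R3+R4) = 14.56 kΩ, so V_mid = 28.2 × 14.56/21.42 = 19.17 V.
Stage 2 is itself unloaded: V_out = V_mid × R4/(R3+R4) = 19.17 × 68.0/76.20 = 17.1 V.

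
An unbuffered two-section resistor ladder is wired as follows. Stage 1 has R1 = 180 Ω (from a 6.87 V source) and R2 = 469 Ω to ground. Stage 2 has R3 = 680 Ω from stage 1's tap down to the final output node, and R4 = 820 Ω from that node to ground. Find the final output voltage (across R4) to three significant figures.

Stage 2 presents R3+R4 = 1500 Ω as a load on stage 1's tap.
Stage 1's lower leg becomes R2‖(R3+R4) = 357.3 Ω, so V_mid = 6.87 × 357.3/537.3 = 4.568 V.
Stage 2 is itself unloaded: V_out = V_mid × R4/(R3+R4) = 4.568 × 820/1500 = 2.50 V.

V_out ≈ 2.50 V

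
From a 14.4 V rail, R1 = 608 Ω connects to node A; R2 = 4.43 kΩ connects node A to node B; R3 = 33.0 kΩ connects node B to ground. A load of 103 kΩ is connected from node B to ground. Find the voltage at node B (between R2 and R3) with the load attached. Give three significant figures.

At node B, R3 is in parallel with the load: R3‖R_L = 24990 Ω.
Below node A the resistance is R2 + (R3‖R_L) = 29420 Ω, so V_A = 14.4 × 29420/30030 = 14.11 V.
Then V_B = V_A × (R3‖R_L)/(R2 + R3‖R_L) = 14.11 × 24990/29420 = 12.0 V.

V ≈ 12.0 V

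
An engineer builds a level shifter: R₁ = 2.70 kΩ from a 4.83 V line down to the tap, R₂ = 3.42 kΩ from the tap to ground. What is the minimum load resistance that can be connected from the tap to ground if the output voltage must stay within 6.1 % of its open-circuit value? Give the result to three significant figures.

R_L(min) ≈ 23.2 kΩ

Output resistance R_th = R₁‖R₂ = (2.70 × 3.42)/6.120 = 1.509 kΩ.
The fractional drop is R_th/(R_th + R_L); requiring this ≤ 0.0610 gives R_L ≥ R_th(1/0.0610 − 1) = 1.509 × 15.39 = 23.2 kΩ.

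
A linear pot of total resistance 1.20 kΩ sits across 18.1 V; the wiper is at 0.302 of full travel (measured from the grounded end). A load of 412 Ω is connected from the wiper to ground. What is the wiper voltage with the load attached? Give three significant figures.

V ≈ 3.39 V

The wiper splits the pot into (1−α)R = 837.6 Ω above and αR = 362.4 Ω below.
Lower section ‖ load = 192.8 Ω.
V_wiper = 18.1 × 192.8/(837.6 + 192.8) = 3.39 V.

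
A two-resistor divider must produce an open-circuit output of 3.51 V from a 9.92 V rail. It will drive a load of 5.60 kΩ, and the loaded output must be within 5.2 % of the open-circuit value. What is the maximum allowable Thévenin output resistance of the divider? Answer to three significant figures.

R_th ≤ 307 Ω

Loading drop = R_th/(R_th + R_L) ≤ 0.0520, so R_th ≤ R_L · ε/(1−ε) = 5.60 kΩ × 0.0520/0.9480 = 307 Ω.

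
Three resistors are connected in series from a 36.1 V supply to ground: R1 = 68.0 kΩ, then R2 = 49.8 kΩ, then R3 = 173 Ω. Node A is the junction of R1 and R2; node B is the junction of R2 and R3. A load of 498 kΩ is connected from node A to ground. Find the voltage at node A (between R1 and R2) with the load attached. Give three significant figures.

Below node A the series string R2+R3 = 49970 Ω sits in parallel with the 498000 Ω load: 45420 Ω.
V_A = 36.1 × 45420/(68000 + 45420) = 14.5 V.

V ≈ 14.5 V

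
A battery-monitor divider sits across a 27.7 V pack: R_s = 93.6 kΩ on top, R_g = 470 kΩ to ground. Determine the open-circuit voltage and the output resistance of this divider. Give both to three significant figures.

V_th = 23.1 V, R_th = 78.1 kΩ

V_th is the open-circuit tap voltage: 27.7 × 470/(93.6 + 470) = 23.1 V.
With the supply zeroed, R_s and R_g appear in parallel from the tap: R_th = R_s‖R_g = (93.6 × 470)/563.6 = 78.1 kΩ.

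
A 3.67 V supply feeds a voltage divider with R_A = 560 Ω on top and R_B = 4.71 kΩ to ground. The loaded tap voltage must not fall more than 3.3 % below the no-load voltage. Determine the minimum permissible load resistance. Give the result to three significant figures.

Output resistance R_th = R_A‖R_B = (560 × 4710)/5270 = 500.5 Ω.
The fractional drop is R_th/(R_th + R_L); requiring this ≤ 0.0330 gives R_L ≥ R_th(1/0.0330 − 1) = 500.5 × 29.30 = 14.7 kΩ.

R_L(min) ≈ 14.7 kΩ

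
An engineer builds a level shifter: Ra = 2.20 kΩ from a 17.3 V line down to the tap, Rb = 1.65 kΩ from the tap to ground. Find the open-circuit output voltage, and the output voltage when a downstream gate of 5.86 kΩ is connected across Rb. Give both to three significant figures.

Open-circuit: V = 17.3 × 1.65/(2.20 + 1.65) = 7.41 V.
With the load, Rb becomes Rb‖R_L = 1.287 kΩ, so V = 17.3 × 1.287/3.487 = 6.39 V.

Unloaded: 7.41 V; loaded: 6.39 V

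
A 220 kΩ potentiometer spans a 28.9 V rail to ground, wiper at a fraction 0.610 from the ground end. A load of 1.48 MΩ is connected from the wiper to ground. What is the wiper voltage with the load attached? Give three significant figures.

The wiper splits the pot into (1−α)R = 85.80 kΩ above and αR = 134.2 kΩ below.
Lower section ‖ load = 123.0 kΩ.
V_wiper = 28.9 × 123.0/(85.80 + 123.0) = 17.0 V.

V ≈ 17.0 V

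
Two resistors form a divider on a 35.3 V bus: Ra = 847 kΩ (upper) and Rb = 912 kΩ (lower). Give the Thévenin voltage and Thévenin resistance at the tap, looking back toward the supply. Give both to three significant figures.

V_th is the open-circuit tap voltage: 35.3 × 912/(847 + 912) = 18.3 V.
With the supply zeroed, Ra and Rb appear in parallel from the tap: R_th = Ra‖Rb = (847 × 912)/1759 = 439 kΩ.

V_th = 18.3 V, R_th = 439 kΩ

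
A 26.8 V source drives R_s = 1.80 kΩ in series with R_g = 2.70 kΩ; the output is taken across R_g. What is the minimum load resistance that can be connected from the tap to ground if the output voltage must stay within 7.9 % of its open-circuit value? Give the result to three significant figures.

Output resistance R_th = R_s‖R_g = (1.80 × 2.70)/4.500 = 1.080 kΩ.
The fractional drop is R_th/(R_th + R_L); requiring this ≤ 0.0790 gives R_L ≥ R_th(1/0.0790 − 1) = 1.080 × 11.66 = 12.6 kΩ.

R_L(min) ≈ 12.6 kΩ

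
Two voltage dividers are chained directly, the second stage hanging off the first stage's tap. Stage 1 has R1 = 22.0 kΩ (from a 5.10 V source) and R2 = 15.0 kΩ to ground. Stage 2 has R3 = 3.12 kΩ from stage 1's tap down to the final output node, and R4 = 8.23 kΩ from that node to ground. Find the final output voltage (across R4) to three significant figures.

V_out ≈ 0.840 V

Stage 2 presents R3+R4 = 11.35 kΩ as a load on stage 1's tap.
Stage 1's lower leg becomes R2‖(R3+R4) = 6.461 kΩ, so V_mid = 5.10 × 6.461/28.46 = 1.158 V.
Stage 2 is itself unloaded: V_out = V_mid × R4/(R3+R4) = 1.158 × 8.23/11.35 = 0.840 V.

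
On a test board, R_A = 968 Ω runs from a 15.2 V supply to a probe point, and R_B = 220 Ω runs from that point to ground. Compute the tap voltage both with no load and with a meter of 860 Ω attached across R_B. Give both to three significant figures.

Unloaded: 2.81 V; loaded: 2.33 V

Open-circuit: V = 15.2 × 220/(968 + 220) = 2.81 V.
With the load, R_B becomes R_B‖R_L = 175.2 Ω, so V = 15.2 × 175.2/1143 = 2.33 V.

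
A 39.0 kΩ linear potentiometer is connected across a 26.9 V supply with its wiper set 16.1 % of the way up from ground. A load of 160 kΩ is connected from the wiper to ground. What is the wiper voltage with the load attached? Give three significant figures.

The wiper splits the pot into (1−α)R = 32.72 kΩ above and αR = 6.279 kΩ below.
Lower section ‖ load = 6.042 kΩ.
V_wiper = 26.9 × 6.042/(32.72 + 6.042) = 4.19 V.

V ≈ 4.19 V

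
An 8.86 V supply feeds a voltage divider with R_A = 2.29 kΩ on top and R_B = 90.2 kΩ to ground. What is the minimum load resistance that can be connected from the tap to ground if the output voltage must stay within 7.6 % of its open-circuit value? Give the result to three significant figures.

Output resistance R_th = R_A‖R_B = (2.29 × 90.2)/92.49 = 2.233 kΩ.
The fractional drop is R_th/(R_th + R_L); requiring this ≤ 0.0760 gives R_L ≥ R_th(1/0.0760 − 1) = 2.233 × 12.16 = 27.2 kΩ.

R_L(min) ≈ 27.2 kΩ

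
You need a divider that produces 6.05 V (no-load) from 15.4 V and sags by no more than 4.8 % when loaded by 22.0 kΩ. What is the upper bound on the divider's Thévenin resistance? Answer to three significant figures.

Loading drop = R_th/(R_th + R_L) ≤ 0.0480, so R_th ≤ R_L · ε/(1−ε) = 22.0 kΩ × 0.0480/0.9520 = 1.11 kΩ.
(Any R1, R2 with R2/(R1+R2) = 0.393 and R1‖R2 ≤ 1.11 kΩ will meet the spec.)

R_th ≤ 1.11 kΩ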